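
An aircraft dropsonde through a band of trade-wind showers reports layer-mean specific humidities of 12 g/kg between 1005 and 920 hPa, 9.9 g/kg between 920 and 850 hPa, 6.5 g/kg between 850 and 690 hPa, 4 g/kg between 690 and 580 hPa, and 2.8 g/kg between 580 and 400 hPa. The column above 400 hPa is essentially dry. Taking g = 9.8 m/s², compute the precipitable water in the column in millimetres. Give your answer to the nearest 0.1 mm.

PW ≈ 37.7 mm

Precipitable water is the column-integrated vapour mass per unit area: PW = (1/g) Σ q̄ Δp, with q in kg/kg and Δp in Pa (1 kg/m² of water = 1 mm).
Layer 1005–920 hPa: Δp = 85 hPa = 8500 Pa, q̄ = 0.012 kg/kg → 0.012 × 8500 / 9.8 = 10.41 mm
Layer 920–850 hPa: Δp = 70 hPa = 7000 Pa, q̄ = 0.0099 kg/kg → 0.0099 × 7000 / 9.8 = 7.07 mm
Layer 850–690 hPa: Δp = 160 hPa = 16000 Pa, q̄ = 0.0065 kg/kg → 0.0065 × 16000 / 9.8 = 10.61 mm
Layer 690–580 hPa: Δp = 110 hPa = 11000 Pa, q̄ = 0.004 kg/kg → 0.004 × 11000 / 9.8 = 4.49 mm
Layer 580–400 hPa: Δp = 180 hPa = 18000 Pa, q̄ = 0.0028 kg/kg → 0.0028 × 18000 / 9.8 = 5.14 mm
PW = 10.41 + 7.07 + 10.61 + 4.49 + 5.14 = 37.72 ≈ 37.7 mm.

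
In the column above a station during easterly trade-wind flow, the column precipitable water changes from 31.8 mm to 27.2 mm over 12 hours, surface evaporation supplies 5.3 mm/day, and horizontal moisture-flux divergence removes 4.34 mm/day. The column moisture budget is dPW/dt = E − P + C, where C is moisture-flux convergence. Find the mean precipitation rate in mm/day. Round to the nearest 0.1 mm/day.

P ≈ 10.2 mm/day

dPW/dt = (27.2 − 31.8) mm / (12/24 day) = -9.200 mm/day.
P = E + C − dPW/dt = 5.3 + (-4.34) − (-9.200) = 10.2 mm/day.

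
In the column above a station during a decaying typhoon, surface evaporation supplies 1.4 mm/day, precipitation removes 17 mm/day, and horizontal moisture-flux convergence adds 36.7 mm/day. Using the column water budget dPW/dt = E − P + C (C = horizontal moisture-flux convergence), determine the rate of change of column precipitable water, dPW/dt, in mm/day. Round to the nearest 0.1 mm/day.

dPW/dt = E − P + C = 1.4 − 17 + (36.7) = 21.1 mm/day.

dPW/dt ≈ 21.1 mm/day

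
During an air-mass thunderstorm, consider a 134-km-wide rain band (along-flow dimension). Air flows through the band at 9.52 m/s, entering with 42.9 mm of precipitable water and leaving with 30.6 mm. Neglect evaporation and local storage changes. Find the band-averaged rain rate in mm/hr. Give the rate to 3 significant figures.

R ≈ 3.15 mm/hr

Column moisture flux per unit crosswind length is F = V × PW.
Inflow: F_in = 9.52 × 42.9 = 408.408 mm·m/s
Outflow: F_out = 9.52 × 30.6 = 291.312 mm·m/s
Steady-state rate R = (F_in − F_out)/L = (408.408 − 291.312) / 134000 m = 8.739e-04 mm/s.
R = 8.739e-04 × 3600 = 3.15 mm/hr.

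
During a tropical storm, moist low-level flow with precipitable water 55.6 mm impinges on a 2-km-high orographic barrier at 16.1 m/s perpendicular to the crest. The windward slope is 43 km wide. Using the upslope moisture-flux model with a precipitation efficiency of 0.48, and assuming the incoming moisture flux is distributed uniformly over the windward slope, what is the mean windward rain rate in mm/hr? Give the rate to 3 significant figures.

R ≈ 36.0 mm/hr

Incoming column moisture flux per unit ridge length: F = V × PW = 16.1 × 55.6 = 895.16 mm·m/s.
Spread over the 43 km slope with efficiency ε = 0.48: R = ε·F/W = 0.48 × 895.16 / 43000 m = 9.992e-03 mm/s.
R = 9.992e-03 × 3600 = 36.0 mm/hr.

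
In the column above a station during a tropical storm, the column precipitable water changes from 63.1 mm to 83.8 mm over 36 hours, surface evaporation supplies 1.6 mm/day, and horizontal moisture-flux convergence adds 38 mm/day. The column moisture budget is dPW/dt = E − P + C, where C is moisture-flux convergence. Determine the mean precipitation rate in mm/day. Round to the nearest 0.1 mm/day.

P ≈ 25.8 mm/day

dPW/dt = (83.8 − 63.1) mm / (36/24 day) = +13.800 mm/day.
P = E + C − dPW/dt = 1.6 + (38) − (+13.800) = 25.8 mm/day.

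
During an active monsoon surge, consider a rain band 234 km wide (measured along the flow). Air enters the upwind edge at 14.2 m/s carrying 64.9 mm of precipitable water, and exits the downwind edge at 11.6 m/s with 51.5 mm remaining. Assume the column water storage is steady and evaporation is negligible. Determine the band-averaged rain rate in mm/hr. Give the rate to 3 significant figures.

R ≈ 4.99 mm/hr

Column moisture flux per unit crosswind length is F = V × PW.
Inflow: F_in = 14.2 × 64.9 = 921.58 mm·m/s
Outflow: F_out = 11.6 × 51.5 = 597.4 mm·m/s
Steady-state rate R = (F_in − F_out)/L = (921.58 − 597.4) / 234000 m = 1.385e-03 mm/s.
R = 1.385e-03 × 3600 = 4.99 mm/hr.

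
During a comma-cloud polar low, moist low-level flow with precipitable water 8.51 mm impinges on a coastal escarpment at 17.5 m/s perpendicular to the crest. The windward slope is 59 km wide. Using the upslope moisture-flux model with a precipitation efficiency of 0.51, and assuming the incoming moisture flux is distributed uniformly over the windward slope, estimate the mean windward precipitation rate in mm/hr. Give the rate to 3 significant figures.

R ≈ 4.63 mm/hr

Incoming column moisture flux per unit ridge length: F = V × PW = 17.5 × 8.51 = 148.925 mm·m/s.
Spread over the 59 km slope with efficiency ε = 0.51: R = ε·F/W = 0.51 × 148.925 / 59000 m = 1.287e-03 mm/s.
R = 1.287e-03 × 3600 = 4.63 mm/hr.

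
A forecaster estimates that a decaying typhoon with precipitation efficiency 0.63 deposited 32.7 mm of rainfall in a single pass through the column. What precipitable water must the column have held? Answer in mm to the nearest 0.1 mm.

PW = rainfall / ε = 32.7 / 0.63 = 51.9 mm.

PW ≈ 51.9 mm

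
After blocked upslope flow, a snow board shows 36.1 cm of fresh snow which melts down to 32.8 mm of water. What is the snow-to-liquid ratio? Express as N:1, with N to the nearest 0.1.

ratio ≈ 11.0

Ratio = snow depth / SWE = 361 mm / 32.8 mm = 11.0, i.e. 11.0:1.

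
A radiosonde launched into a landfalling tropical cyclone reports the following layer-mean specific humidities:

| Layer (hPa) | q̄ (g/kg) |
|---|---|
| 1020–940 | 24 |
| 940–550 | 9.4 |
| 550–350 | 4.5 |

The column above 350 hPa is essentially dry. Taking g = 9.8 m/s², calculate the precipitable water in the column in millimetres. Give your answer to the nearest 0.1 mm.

Precipitable water is the column-integrated vapour mass per unit area: PW = (1/g) Σ q̄ Δp, with q in kg/kg and Δp in Pa (1 kg/m² of water = 1 mm).
Layer 1020–940 hPa: Δp = 80 hPa = 8000 Pa, q̄ = 0.024 kg/kg → 0.024 × 8000 / 9.8 = 19.59 mm
Layer 940–550 hPa: Δp = 390 hPa = 39000 Pa, q̄ = 0.0094 kg/kg → 0.0094 × 39000 / 9.8 = 37.41 mm
Layer 550–350 hPa: Δp = 200 hPa = 20000 Pa, q̄ = 0.0045 kg/kg → 0.0045 × 20000 / 9.8 = 9.18 mm
PW = 19.59 + 37.41 + 9.18 = 66.18 ≈ 66.2 mm.

PW ≈ 66.2 mm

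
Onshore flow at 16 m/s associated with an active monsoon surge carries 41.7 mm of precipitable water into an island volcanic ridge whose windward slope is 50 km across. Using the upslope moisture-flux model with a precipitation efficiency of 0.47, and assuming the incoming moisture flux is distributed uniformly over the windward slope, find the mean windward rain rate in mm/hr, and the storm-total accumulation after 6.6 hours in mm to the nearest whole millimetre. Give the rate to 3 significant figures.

Incoming column moisture flux per unit ridge length: F = V × PW = 16 × 41.7 = 667.2 mm·m/s.
Spread over the 50 km slope with efficiency ε = 0.47: R = ε·F/W = 0.47 × 667.2 / 50000 m = 6.272e-03 mm/s.
R = 6.272e-03 × 3600 = 22.6 mm/hr.
Over 6.6 h: total = 22.6 × 6.6 = 149.16 ≈ 149 mm.

R ≈ 22.6 mm/hr; total ≈ 149 mm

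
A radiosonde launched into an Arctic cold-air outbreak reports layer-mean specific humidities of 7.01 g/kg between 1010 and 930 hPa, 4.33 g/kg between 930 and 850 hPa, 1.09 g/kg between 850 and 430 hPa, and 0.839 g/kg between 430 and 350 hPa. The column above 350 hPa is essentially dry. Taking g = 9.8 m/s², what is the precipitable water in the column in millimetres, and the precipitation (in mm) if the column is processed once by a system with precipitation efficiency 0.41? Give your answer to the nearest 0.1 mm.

Precipitable water is the column-integrated vapour mass per unit area: PW = (1/g) Σ q̄ Δp, with q in kg/kg and Δp in Pa (1 kg/m² of water = 1 mm).
Layer 1010–930 hPa: Δp = 80 hPa = 8000 Pa, q̄ = 0.00701 kg/kg → 0.00701 × 8000 / 9.8 = 5.72 mm
Layer 930–850 hPa: Δp = 80 hPa = 8000 Pa, q̄ = 0.00433 kg/kg → 0.00433 × 8000 / 9.8 = 3.53 mm
Layer 850–430 hPa: Δp = 420 hPa = 42000 Pa, q̄ = 0.00109 kg/kg → 0.00109 × 42000 / 9.8 = 4.67 mm
Layer 430–350 hPa: Δp = 80 hPa = 8000 Pa, q̄ = 0.000839 kg/kg → 0.000839 × 8000 / 9.8 = 0.68 mm
PW = 5.72 + 3.53 + 4.67 + 0.68 = 14.60 ≈ 14.6 mm.
Precipitation = ε × PW = 0.41 × 14.6 = 6.0 mm.

PW ≈ 14.6 mm; precipitation ≈ 6.0 mm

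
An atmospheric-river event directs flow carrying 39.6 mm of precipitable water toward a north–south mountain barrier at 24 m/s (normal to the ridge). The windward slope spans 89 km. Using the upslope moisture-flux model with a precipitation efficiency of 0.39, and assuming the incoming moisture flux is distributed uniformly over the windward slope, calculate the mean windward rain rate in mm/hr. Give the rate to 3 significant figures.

R ≈ 15.0 mm/hr

Incoming column moisture flux per unit ridge length: F = V × PW = 24 × 39.6 = 950.4 mm·m/s.
Spread over the 89 km slope with efficiency ε = 0.39: R = ε·F/W = 0.39 × 950.4 / 89000 m = 4.165e-03 mm/s.
R = 4.165e-03 × 3600 = 15.0 mm/hr.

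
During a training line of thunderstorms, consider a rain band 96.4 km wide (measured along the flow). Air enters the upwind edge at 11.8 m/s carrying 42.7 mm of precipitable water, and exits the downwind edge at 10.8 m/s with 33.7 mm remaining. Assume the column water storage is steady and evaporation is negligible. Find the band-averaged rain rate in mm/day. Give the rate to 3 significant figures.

R ≈ 125 mm/day

Column moisture flux per unit crosswind length is F = V × PW.
Inflow: F_in = 11.8 × 42.7 = 503.86 mm·m/s
Outflow: F_out = 10.8 × 33.7 = 363.96 mm·m/s
Steady-state rate R = (F_in − F_out)/L = (503.86 − 363.96) / 96400 m = 1.451e-03 mm/s.
R = 1.451e-03 × 3600 × 24 = 125 mm/day.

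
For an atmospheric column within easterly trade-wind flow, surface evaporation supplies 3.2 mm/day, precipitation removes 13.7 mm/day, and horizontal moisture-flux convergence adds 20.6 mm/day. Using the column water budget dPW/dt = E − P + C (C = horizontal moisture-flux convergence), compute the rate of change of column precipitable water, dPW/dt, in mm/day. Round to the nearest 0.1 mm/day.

dPW/dt ≈ 10.1 mm/day

dPW/dt = E − P + C = 3.2 − 13.7 + (20.6) = 10.1 mm/day.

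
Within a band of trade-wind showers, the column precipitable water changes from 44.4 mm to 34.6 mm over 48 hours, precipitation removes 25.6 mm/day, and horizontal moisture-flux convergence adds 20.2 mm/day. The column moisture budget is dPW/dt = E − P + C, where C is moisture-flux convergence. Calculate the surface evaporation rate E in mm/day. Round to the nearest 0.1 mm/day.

dPW/dt = (34.6 − 44.4) mm / (48/24 day) = -4.900 mm/day.
E = dPW/dt + P − C = (-4.900) + 25.6 − (20.2) = 0.5 mm/day.

E ≈ 0.5 mm/day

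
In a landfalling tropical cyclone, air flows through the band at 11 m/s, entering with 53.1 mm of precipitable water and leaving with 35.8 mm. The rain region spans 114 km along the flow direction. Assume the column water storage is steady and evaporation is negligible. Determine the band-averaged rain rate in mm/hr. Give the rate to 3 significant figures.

Column moisture flux per unit crosswind length is F = V × PW.
Inflow: F_in = 11 × 53.1 = 584.1 mm·m/s
Outflow: F_out = 11 × 35.8 = 393.8 mm·m/s
Steady-state rate R = (F_in − F_out)/L = (584.1 − 393.8) / 114000 m = 1.669e-03 mm/s.
R = 1.669e-03 × 3600 = 6.01 mm/hr.

R ≈ 6.01 mm/hr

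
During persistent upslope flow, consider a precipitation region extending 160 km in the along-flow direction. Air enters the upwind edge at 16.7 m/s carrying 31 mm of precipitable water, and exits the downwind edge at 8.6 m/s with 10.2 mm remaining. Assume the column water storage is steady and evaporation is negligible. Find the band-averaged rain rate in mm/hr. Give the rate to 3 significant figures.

R ≈ 9.67 mm/hr

Column moisture flux per unit crosswind length is F = V × PW.
Inflow: F_in = 16.7 × 31 = 517.7 mm·m/s
Outflow: F_out = 8.6 × 10.2 = 87.72 mm·m/s
Steady-state rate R = (F_in − F_out)/L = (517.7 − 87.72) / 160000 m = 2.687e-03 mm/s.
R = 2.687e-03 × 3600 = 9.67 mm/hr.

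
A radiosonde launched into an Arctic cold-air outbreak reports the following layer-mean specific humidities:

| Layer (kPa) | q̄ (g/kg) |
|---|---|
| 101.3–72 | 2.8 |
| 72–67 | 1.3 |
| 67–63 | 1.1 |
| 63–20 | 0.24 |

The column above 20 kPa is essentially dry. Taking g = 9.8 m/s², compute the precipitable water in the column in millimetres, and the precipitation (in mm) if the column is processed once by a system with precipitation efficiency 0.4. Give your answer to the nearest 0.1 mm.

PW ≈ 10.5 mm; precipitation ≈ 4.2 mm

Precipitable water is the column-integrated vapour mass per unit area: PW = (1/g) Σ q̄ Δp, with q in kg/kg and Δp in Pa (1 kg/m² of water = 1 mm).
Layer 101.3–72 kPa: Δp = 293 hPa = 29300 Pa, q̄ = 0.0028 kg/kg → 0.0028 × 29300 / 9.8 = 8.37 mm
Layer 72–67 kPa: Δp = 50 hPa = 5000 Pa, q̄ = 0.0013 kg/kg → 0.0013 × 5000 / 9.8 = 0.66 mm
Layer 67–63 kPa: Δp = 40 hPa = 4000 Pa, q̄ = 0.0011 kg/kg → 0.0011 × 4000 / 9.8 = 0.45 mm
Layer 63–20 kPa: Δp = 430 hPa = 43000 Pa, q̄ = 0.00024 kg/kg → 0.00024 × 43000 / 9.8 = 1.05 mm
PW = 8.37 + 0.66 + 0.45 + 1.05 = 10.53 ≈ 10.5 mm.
Precipitation = ε × PW = 0.4 × 10.5 = 4.2 mm.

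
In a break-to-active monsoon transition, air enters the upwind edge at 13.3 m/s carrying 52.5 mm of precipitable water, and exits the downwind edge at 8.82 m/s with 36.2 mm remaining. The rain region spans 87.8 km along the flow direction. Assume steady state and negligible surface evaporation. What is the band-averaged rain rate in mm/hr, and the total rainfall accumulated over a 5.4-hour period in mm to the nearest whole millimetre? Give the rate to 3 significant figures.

Column moisture flux per unit crosswind length is F = V × PW.
Inflow: F_in = 13.3 × 52.5 = 698.25 mm·m/s
Outflow: F_out = 8.82 × 36.2 = 319.284 mm·m/s
Steady-state rate R = (F_in − F_out)/L = (698.25 − 319.284) / 87800 m = 4.316e-03 mm/s.
R = 4.316e-03 × 3600 = 15.5 mm/hr.
Over 5.4 h: total = 15.5 × 5.4 = 83.7 ≈ 84 mm.

R ≈ 15.5 mm/hr; total ≈ 84 mm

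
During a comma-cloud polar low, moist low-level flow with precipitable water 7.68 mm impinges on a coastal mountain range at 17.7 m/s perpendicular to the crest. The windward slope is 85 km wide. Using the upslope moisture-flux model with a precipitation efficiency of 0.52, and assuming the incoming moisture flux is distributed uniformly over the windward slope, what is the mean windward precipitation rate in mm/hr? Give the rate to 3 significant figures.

R ≈ 2.99 mm/hr

Incoming column moisture flux per unit ridge length: F = V × PW = 17.7 × 7.68 = 135.936 mm·m/s.
Spread over the 85 km slope with efficiency ε = 0.52: R = ε·F/W = 0.52 × 135.936 / 85000 m = 8.316e-04 mm/s.
R = 8.316e-04 × 3600 = 2.99 mm/hr.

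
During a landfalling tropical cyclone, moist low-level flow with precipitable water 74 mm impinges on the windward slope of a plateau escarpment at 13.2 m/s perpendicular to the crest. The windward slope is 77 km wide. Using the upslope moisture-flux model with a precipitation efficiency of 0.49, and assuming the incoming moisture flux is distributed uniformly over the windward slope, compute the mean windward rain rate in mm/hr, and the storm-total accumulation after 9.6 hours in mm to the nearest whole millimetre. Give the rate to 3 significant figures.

Incoming column moisture flux per unit ridge length: F = V × PW = 13.2 × 74 = 976.8 mm·m/s.
Spread over the 77 km slope with efficiency ε = 0.49: R = ε·F/W = 0.49 × 976.8 / 77000 m = 6.216e-03 mm/s.
R = 6.216e-03 × 3600 = 22.4 mm/hr.
Over 9.6 h: total = 22.4 × 9.6 = 215.04 ≈ 215 mm.

R ≈ 22.4 mm/hr; total ≈ 215 mm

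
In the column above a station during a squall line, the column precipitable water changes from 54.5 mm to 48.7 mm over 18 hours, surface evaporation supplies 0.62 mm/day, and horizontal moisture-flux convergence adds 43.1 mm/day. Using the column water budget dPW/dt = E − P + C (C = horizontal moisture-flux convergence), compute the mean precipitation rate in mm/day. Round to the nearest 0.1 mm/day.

P ≈ 51.5 mm/day

dPW/dt = (48.7 − 54.5) mm / (18/24 day) = -7.733 mm/day.
P = E + C − dPW/dt = 0.62 + (43.1) − (-7.733) = 51.5 mm/day.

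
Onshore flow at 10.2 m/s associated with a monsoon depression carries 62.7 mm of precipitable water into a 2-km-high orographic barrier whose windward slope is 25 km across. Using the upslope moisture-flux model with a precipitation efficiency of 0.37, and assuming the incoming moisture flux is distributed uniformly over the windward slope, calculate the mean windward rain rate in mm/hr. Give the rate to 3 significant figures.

R ≈ 34.1 mm/hr

Incoming column moisture flux per unit ridge length: F = V × PW = 10.2 × 62.7 = 639.54 mm·m/s.
Spread over the 25 km slope with efficiency ε = 0.37: R = ε·F/W = 0.37 × 639.54 / 25000 m = 9.465e-03 mm/s.
R = 9.465e-03 × 3600 = 34.1 mm/hr.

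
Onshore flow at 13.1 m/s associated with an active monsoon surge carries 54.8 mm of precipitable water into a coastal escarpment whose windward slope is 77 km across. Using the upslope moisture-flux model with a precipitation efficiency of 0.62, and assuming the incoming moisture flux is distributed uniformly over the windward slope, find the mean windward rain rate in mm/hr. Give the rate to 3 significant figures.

Incoming column moisture flux per unit ridge length: F = V × PW = 13.1 × 54.8 = 717.88 mm·m/s.
Spread over the 77 km slope with efficiency ε = 0.62: R = ε·F/W = 0.62 × 717.88 / 77000 m = 5.780e-03 mm/s.
R = 5.780e-03 × 3600 = 20.8 mm/hr.

R ≈ 20.8 mm/hr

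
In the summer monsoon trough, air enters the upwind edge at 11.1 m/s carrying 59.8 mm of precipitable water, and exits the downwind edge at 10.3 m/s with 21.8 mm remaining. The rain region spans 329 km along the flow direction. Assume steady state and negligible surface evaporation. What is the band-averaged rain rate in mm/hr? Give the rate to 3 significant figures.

R ≈ 4.81 mm/hr

Column moisture flux per unit crosswind length is F = V × PW.
Inflow: F_in = 11.1 × 59.8 = 663.78 mm·m/s
Outflow: F_out = 10.3 × 21.8 = 224.54 mm·m/s
Steady-state rate R = (F_in − F_out)/L = (663.78 − 224.54) / 329000 m = 1.335e-03 mm/s.
R = 1.335e-03 × 3600 = 4.81 mm/hr.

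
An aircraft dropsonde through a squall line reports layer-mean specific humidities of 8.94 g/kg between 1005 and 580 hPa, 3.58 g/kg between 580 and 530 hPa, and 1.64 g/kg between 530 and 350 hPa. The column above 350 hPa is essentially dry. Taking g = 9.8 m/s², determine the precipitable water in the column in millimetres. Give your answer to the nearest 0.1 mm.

PW ≈ 43.6 mm

Precipitable water is the column-integrated vapour mass per unit area: PW = (1/g) Σ q̄ Δp, with q in kg/kg and Δp in Pa (1 kg/m² of water = 1 mm).
Layer 1005–580 hPa: Δp = 425 hPa = 42500 Pa, q̄ = 0.00894 kg/kg → 0.00894 × 42500 / 9.8 = 38.77 mm
Layer 580–530 hPa: Δp = 50 hPa = 5000 Pa, q̄ = 0.00358 kg/kg → 0.00358 × 5000 / 9.8 = 1.83 mm
Layer 530–350 hPa: Δp = 180 hPa = 18000 Pa, q̄ = 0.00164 kg/kg → 0.00164 × 18000 / 9.8 = 3.01 mm
PW = 38.77 + 1.83 + 3.01 = 43.61 ≈ 43.6 mm.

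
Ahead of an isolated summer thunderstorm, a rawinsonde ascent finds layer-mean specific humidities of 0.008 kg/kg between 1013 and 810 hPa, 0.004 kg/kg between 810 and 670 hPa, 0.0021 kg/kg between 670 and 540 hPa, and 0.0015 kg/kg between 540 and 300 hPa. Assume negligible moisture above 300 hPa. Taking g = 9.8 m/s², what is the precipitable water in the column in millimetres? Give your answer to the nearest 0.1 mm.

PW ≈ 28.7 mm

Precipitable water is the column-integrated vapour mass per unit area: PW = (1/g) Σ q̄ Δp, with q in kg/kg and Δp in Pa (1 kg/m² of water = 1 mm).
Layer 1013–810 hPa: Δp = 203 hPa = 20300 Pa, q̄ = 0.008 kg/kg → 0.008 × 20300 / 9.8 = 16.57 mm
Layer 810–670 hPa: Δp = 140 hPa = 14000 Pa, q̄ = 0.004 kg/kg → 0.004 × 14000 / 9.8 = 5.71 mm
Layer 670–540 hPa: Δp = 130 hPa = 13000 Pa, q̄ = 0.0021 kg/kg → 0.0021 × 13000 / 9.8 = 2.79 mm
Layer 540–300 hPa: Δp = 240 hPa = 24000 Pa, q̄ = 0.0015 kg/kg → 0.0015 × 24000 / 9.8 = 3.67 mm
PW = 16.57 + 5.71 + 2.79 + 3.67 = 28.74 ≈ 28.7 mm.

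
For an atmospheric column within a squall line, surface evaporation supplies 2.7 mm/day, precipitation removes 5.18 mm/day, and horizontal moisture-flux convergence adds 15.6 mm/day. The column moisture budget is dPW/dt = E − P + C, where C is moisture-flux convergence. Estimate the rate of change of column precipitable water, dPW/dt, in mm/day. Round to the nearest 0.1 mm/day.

dPW/dt ≈ 13.1 mm/day

dPW/dt = E − P + C = 2.7 − 5.18 + (15.6) = 13.1 mm/day.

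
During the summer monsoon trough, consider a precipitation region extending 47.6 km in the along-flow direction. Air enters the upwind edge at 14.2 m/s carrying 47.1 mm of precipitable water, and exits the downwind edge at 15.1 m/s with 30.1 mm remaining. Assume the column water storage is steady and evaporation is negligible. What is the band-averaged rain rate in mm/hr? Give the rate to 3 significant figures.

R ≈ 16.2 mm/hr

Column moisture flux per unit crosswind length is F = V × PW.
Inflow: F_in = 14.2 × 47.1 = 668.82 mm·m/s
Outflow: F_out = 15.1 × 30.1 = 454.51 mm·m/s
Steady-state rate R = (F_in − F_out)/L = (668.82 − 454.51) / 47600 m = 4.502e-03 mm/s.
R = 4.502e-03 × 3600 = 16.2 mm/hr.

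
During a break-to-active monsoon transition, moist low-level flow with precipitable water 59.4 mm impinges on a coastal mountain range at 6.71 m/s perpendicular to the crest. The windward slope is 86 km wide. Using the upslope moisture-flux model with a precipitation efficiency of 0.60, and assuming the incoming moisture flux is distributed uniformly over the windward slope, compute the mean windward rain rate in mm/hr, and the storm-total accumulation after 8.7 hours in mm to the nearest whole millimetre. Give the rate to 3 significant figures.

R ≈ 10.0 mm/hr; total ≈ 87 mm

Incoming column moisture flux per unit ridge length: F = V × PW = 6.71 × 59.4 = 398.574 mm·m/s.
Spread over the 86 km slope with efficiency ε = 0.60: R = ε·F/W = 0.60 × 398.574 / 86000 m = 2.781e-03 mm/s.
R = 2.781e-03 × 3600 = 10.0 mm/hr.
Over 8.7 h: total = 10.0 × 8.7 = 87 mm.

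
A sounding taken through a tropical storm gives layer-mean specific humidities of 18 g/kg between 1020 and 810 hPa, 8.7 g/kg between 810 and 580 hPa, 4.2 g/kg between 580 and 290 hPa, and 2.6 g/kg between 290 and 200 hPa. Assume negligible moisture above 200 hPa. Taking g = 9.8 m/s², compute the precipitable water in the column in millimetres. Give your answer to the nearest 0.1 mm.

Precipitable water is the column-integrated vapour mass per unit area: PW = (1/g) Σ q̄ Δp, with q in kg/kg and Δp in Pa (1 kg/m² of water = 1 mm).
Layer 1020–810 hPa: Δp = 210 hPa = 21000 Pa, q̄ = 0.018 kg/kg → 0.018 × 21000 / 9.8 = 38.57 mm
Layer 810–580 hPa: Δp = 230 hPa = 23000 Pa, q̄ = 0.0087 kg/kg → 0.0087 × 23000 / 9.8 = 20.42 mm
Layer 580–290 hPa: Δp = 290 hPa = 29000 Pa, q̄ = 0.0042 kg/kg → 0.0042 × 29000 / 9.8 = 12.43 mm
Layer 290–200 hPa: Δp = 90 hPa = 9000 Pa, q̄ = 0.0026 kg/kg → 0.0026 × 9000 / 9.8 = 2.39 mm
PW = 38.57 + 20.42 + 12.43 + 2.39 = 73.81 ≈ 73.8 mm.

PW ≈ 73.8 mm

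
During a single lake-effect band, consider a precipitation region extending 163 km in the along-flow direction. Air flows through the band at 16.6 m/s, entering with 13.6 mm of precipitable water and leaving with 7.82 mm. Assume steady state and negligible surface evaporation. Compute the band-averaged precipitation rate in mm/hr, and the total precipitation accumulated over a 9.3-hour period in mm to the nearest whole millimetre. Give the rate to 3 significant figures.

Column moisture flux per unit crosswind length is F = V × PW.
Inflow: F_in = 16.6 × 13.6 = 225.76 mm·m/s
Outflow: F_out = 16.6 × 7.82 = 129.812 mm·m/s
Steady-state rate R = (F_in − F_out)/L = (225.76 − 129.812) / 163000 m = 5.886e-04 mm/s.
R = 5.886e-04 × 3600 = 2.12 mm/hr.
Over 9.3 h: total = 2.12 × 9.3 = 19.716 ≈ 20 mm.

R ≈ 2.12 mm/hr; total ≈ 20 mm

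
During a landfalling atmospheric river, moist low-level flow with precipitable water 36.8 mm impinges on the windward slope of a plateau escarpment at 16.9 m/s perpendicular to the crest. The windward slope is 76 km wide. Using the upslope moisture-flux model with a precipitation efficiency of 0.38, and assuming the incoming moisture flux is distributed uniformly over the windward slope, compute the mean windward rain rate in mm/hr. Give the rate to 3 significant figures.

Incoming column moisture flux per unit ridge length: F = V × PW = 16.9 × 36.8 = 621.92 mm·m/s.
Spread over the 76 km slope with efficiency ε = 0.38: R = ε·F/W = 0.38 × 621.92 / 76000 m = 3.110e-03 mm/s.
R = 3.110e-03 × 3600 = 11.2 mm/hr.

R ≈ 11.2 mm/hr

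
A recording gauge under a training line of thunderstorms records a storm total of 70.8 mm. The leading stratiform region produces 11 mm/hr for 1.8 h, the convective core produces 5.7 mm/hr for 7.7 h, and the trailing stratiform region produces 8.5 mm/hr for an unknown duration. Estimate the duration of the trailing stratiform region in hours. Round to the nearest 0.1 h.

duration ≈ 0.8 h

Known phases: 11 × 1.8 + 5.7 × 7.7 = 19.8 + 43.89 = 63.69 mm.
Remaining depth = 70.8 − 63.69 = 7.11 mm.
Duration = 7.11 / 8.5 = 0.8 h.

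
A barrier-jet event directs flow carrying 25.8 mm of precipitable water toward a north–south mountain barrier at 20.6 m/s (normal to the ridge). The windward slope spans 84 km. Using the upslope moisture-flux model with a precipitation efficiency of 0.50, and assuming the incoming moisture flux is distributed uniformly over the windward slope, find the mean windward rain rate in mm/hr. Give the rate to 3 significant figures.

Incoming column moisture flux per unit ridge length: F = V × PW = 20.6 × 25.8 = 531.48 mm·m/s.
Spread over the 84 km slope with efficiency ε = 0.50: R = ε·F/W = 0.50 × 531.48 / 84000 m = 3.164e-03 mm/s.
R = 3.164e-03 × 3600 = 11.4 mm/hr.

R ≈ 11.4 mm/hr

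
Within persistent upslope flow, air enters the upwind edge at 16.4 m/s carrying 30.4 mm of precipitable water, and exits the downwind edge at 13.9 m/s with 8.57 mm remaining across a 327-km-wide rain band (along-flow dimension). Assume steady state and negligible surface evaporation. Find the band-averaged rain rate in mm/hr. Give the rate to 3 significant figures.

R ≈ 4.18 mm/hr

Column moisture flux per unit crosswind length is F = V × PW.
Inflow: F_in = 16.4 × 30.4 = 498.56 mm·m/s
Outflow: F_out = 13.9 × 8.57 = 119.123 mm·m/s
Steady-state rate R = (F_in − F_out)/L = (498.56 − 119.123) / 327000 m = 1.160e-03 mm/s.
R = 1.160e-03 × 3600 = 4.18 mm/hr.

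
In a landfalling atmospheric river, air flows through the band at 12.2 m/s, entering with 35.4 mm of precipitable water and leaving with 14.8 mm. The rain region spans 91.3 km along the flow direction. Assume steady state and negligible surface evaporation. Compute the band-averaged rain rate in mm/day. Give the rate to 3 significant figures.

R ≈ 238 mm/day

Column moisture flux per unit crosswind length is F = V × PW.
Inflow: F_in = 12.2 × 35.4 = 431.88 mm·m/s
Outflow: F_out = 12.2 × 14.8 = 180.56 mm·m/s
Steady-state rate R = (F_in − F_out)/L = (431.88 − 180.56) / 91300 m = 2.753e-03 mm/s.
R = 2.753e-03 × 3600 × 24 = 238 mm/day.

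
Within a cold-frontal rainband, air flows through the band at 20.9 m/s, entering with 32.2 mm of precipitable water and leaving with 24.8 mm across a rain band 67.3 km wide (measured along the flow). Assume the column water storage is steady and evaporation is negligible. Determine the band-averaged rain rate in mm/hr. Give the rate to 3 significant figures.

R ≈ 8.27 mm/hr

Column moisture flux per unit crosswind length is F = V × PW.
Inflow: F_in = 20.9 × 32.2 = 672.98 mm·m/s
Outflow: F_out = 20.9 × 24.8 = 518.32 mm·m/s
Steady-state rate R = (F_in − F_out)/L = (672.98 − 518.32) / 67300 m = 2.298e-03 mm/s.
R = 2.298e-03 × 3600 = 8.27 mm/hr.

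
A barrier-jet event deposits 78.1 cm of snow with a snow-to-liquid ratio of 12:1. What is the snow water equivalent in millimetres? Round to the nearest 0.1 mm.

SWE ≈ 65.1 mm

SWE = snow depth / ratio = 78.1 cm / 12 = 6.508 cm = 65.1 mm.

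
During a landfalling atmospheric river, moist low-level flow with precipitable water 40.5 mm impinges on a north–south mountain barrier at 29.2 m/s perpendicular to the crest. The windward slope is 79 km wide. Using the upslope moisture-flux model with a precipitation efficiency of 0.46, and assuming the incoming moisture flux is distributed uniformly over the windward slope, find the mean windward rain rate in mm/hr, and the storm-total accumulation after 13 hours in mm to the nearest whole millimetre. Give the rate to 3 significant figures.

R ≈ 24.8 mm/hr; total ≈ 322 mm

Incoming column moisture flux per unit ridge length: F = V × PW = 29.2 × 40.5 = 1182.6 mm·m/s.
Spread over the 79 km slope with efficiency ε = 0.46: R = ε·F/W = 0.46 × 1182.6 / 79000 m = 6.886e-03 mm/s.
R = 6.886e-03 × 3600 = 24.8 mm/hr.
Over 13 h: total = 24.8 × 13 = 322.4 ≈ 322 mm.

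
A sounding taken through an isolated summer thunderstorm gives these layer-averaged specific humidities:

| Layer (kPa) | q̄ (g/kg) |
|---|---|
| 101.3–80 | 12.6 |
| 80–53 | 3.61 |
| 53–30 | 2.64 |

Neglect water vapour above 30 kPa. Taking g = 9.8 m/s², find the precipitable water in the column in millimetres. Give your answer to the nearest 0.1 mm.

PW ≈ 43.5 mm

Precipitable water is the column-integrated vapour mass per unit area: PW = (1/g) Σ q̄ Δp, with q in kg/kg and Δp in Pa (1 kg/m² of water = 1 mm).
Layer 101.3–80 kPa: Δp = 213 hPa = 21300 Pa, q̄ = 0.0126 kg/kg → 0.0126 × 21300 / 9.8 = 27.39 mm
Layer 80–53 kPa: Δp = 270 hPa = 27000 Pa, q̄ = 0.00361 kg/kg → 0.00361 × 27000 / 9.8 = 9.95 mm
Layer 53–30 kPa: Δp = 230 hPa = 23000 Pa, q̄ = 0.00264 kg/kg → 0.00264 × 23000 / 9.8 = 6.20 mm
PW = 27.39 + 9.95 + 6.20 = 43.54 ≈ 43.5 mm.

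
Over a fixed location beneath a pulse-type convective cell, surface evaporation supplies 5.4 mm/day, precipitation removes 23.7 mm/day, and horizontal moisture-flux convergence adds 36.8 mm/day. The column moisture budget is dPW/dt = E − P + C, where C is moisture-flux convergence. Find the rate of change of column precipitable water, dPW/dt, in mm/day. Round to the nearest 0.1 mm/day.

dPW/dt = E − P + C = 5.4 − 23.7 + (36.8) = 18.5 mm/day.

dPW/dt ≈ 18.5 mm/day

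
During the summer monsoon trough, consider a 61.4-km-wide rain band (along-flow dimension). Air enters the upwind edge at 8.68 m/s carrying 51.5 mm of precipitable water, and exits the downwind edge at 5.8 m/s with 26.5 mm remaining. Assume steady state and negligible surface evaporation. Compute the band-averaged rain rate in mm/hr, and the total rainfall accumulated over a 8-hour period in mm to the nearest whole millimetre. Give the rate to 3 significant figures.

Column moisture flux per unit crosswind length is F = V × PW.
Inflow: F_in = 8.68 × 51.5 = 447.02 mm·m/s
Outflow: F_out = 5.8 × 26.5 = 153.7 mm·m/s
Steady-state rate R = (F_in − F_out)/L = (447.02 − 153.7) / 61400 m = 4.777e-03 mm/s.
R = 4.777e-03 × 3600 = 17.2 mm/hr.
Over 8 h: total = 17.2 × 8 = 137.6 ≈ 138 mm.

R ≈ 17.2 mm/hr; total ≈ 138 mm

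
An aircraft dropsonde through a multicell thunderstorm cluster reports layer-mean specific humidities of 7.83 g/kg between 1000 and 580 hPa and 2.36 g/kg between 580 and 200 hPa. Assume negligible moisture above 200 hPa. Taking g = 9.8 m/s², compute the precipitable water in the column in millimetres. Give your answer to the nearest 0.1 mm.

PW ≈ 42.7 mm

Precipitable water is the column-integrated vapour mass per unit area: PW = (1/g) Σ q̄ Δp, with q in kg/kg and Δp in Pa (1 kg/m² of water = 1 mm).
Layer 1000–580 hPa: Δp = 420 hPa = 42000 Pa, q̄ = 0.00783 kg/kg → 0.00783 × 42000 / 9.8 = 33.56 mm
Layer 580–200 hPa: Δp = 380 hPa = 38000 Pa, q̄ = 0.00236 kg/kg → 0.00236 × 38000 / 9.8 = 9.15 mm
PW = 33.56 + 9.15 = 42.71 ≈ 42.7 mm.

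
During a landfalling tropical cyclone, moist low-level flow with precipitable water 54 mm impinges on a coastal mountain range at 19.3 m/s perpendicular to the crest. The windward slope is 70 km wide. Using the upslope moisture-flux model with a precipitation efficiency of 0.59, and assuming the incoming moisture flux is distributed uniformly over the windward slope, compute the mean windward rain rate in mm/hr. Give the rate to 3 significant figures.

Incoming column moisture flux per unit ridge length: F = V × PW = 19.3 × 54 = 1042.2 mm·m/s.
Spread over the 70 km slope with efficiency ε = 0.59: R = ε·F/W = 0.59 × 1042.2 / 70000 m = 8.784e-03 mm/s.
R = 8.784e-03 × 3600 = 31.6 mm/hr.

R ≈ 31.6 mm/hr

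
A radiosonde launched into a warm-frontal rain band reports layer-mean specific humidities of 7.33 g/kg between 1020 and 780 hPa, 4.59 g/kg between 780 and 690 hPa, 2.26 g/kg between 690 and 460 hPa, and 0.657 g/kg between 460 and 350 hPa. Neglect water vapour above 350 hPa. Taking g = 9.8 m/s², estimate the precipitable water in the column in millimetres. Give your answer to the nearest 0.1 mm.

Precipitable water is the column-integrated vapour mass per unit area: PW = (1/g) Σ q̄ Δp, with q in kg/kg and Δp in Pa (1 kg/m² of water = 1 mm).
Layer 1020–780 hPa: Δp = 240 hPa = 24000 Pa, q̄ = 0.00733 kg/kg → 0.00733 × 24000 / 9.8 = 17.95 mm
Layer 780–690 hPa: Δp = 90 hPa = 9000 Pa, q̄ = 0.00459 kg/kg → 0.00459 × 9000 / 9.8 = 4.22 mm
Layer 690–460 hPa: Δp = 230 hPa = 23000 Pa, q̄ = 0.00226 kg/kg → 0.00226 × 23000 / 9.8 = 5.30 mm
Layer 460–350 hPa: Δp = 110 hPa = 11000 Pa, q̄ = 0.000657 kg/kg → 0.000657 × 11000 / 9.8 = 0.74 mm
PW = 17.95 + 4.22 + 5.30 + 0.74 = 28.21 ≈ 28.2 mm.

PW ≈ 28.2 mm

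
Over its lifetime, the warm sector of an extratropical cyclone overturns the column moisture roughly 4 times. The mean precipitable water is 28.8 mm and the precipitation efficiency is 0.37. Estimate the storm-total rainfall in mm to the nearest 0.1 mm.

Each cycle deposits ε × PW = 0.37 × 28.8 = 10.656 mm.
Over 4 cycles: 4 × 10.656 = 42.6 mm.

rainfall ≈ 42.6 mm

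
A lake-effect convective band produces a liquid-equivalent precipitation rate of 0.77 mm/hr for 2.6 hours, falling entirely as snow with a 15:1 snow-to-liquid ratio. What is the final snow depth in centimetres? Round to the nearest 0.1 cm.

snow depth ≈ 3.0 cm

Liquid-equivalent depth = 0.77 × 2.6 = 2.002 mm.
Snow depth = 2.002 mm × 15 = 30.03 mm = 3.0 cm.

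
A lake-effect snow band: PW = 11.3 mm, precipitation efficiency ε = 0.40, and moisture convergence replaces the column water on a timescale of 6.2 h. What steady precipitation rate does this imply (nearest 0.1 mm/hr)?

Each overturning extracts ε × PW = 0.40 × 11.3 = 4.52 mm.
Rate = ε·PW / τ = 4.52 / 6.2 h = 0.7 mm/hr.

R ≈ 0.7 mm/hr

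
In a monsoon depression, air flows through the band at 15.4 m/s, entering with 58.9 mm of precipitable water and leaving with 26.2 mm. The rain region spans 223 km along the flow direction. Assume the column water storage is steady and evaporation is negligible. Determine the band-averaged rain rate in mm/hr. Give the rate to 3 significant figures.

Column moisture flux per unit crosswind length is F = V × PW.
Inflow: F_in = 15.4 × 58.9 = 907.06 mm·m/s
Outflow: F_out = 15.4 × 26.2 = 403.48 mm·m/s
Steady-state rate R = (F_in − F_out)/L = (907.06 − 403.48) / 223000 m = 2.258e-03 mm/s.
R = 2.258e-03 × 3600 = 8.13 mm/hr.

R ≈ 8.13 mm/hr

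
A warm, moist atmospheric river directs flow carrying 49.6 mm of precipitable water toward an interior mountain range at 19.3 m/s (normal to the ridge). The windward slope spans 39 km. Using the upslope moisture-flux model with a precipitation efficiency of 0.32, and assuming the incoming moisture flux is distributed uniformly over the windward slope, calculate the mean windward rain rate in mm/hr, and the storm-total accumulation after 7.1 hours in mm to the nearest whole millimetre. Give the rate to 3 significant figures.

R ≈ 28.3 mm/hr; total ≈ 201 mm

Incoming column moisture flux per unit ridge length: F = V × PW = 19.3 × 49.6 = 957.28 mm·m/s.
Spread over the 39 km slope with efficiency ε = 0.32: R = ε·F/W = 0.32 × 957.28 / 39000 m = 7.855e-03 mm/s.
R = 7.855e-03 × 3600 = 28.3 mm/hr.
Over 7.1 h: total = 28.3 × 7.1 = 200.93 ≈ 201 mm.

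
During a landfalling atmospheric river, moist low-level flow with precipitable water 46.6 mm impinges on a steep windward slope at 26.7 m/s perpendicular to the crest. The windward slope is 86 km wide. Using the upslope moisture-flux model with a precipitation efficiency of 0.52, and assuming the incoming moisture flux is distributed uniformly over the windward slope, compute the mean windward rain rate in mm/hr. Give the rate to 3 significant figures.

Incoming column moisture flux per unit ridge length: F = V × PW = 26.7 × 46.6 = 1244.22 mm·m/s.
Spread over the 86 km slope with efficiency ε = 0.52: R = ε·F/W = 0.52 × 1244.22 / 86000 m = 7.523e-03 mm/s.
R = 7.523e-03 × 3600 = 27.1 mm/hr.

R ≈ 27.1 mm/hr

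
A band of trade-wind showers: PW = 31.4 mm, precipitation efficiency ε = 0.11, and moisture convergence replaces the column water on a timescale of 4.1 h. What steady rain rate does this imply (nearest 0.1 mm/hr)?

R ≈ 0.8 mm/hr

Each overturning extracts ε × PW = 0.11 × 31.4 = 3.454 mm.
Rate = ε·PW / τ = 3.454 / 4.1 h = 0.8 mm/hr.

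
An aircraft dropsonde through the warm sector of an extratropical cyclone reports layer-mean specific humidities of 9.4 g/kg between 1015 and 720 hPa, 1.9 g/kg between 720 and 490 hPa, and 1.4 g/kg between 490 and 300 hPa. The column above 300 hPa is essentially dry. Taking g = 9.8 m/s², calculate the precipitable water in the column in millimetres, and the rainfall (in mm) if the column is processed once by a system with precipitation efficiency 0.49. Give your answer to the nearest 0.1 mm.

PW ≈ 35.5 mm; rainfall ≈ 17.4 mm

Precipitable water is the column-integrated vapour mass per unit area: PW = (1/g) Σ q̄ Δp, with q in kg/kg and Δp in Pa (1 kg/m² of water = 1 mm).
Layer 1015–720 hPa: Δp = 295 hPa = 29500 Pa, q̄ = 0.0094 kg/kg → 0.0094 × 29500 / 9.8 = 28.30 mm
Layer 720–490 hPa: Δp = 230 hPa = 23000 Pa, q̄ = 0.0019 kg/kg → 0.0019 × 23000 / 9.8 = 4.46 mm
Layer 490–300 hPa: Δp = 190 hPa = 19000 Pa, q̄ = 0.0014 kg/kg → 0.0014 × 19000 / 9.8 = 2.71 mm
PW = 28.30 + 4.46 + 2.71 = 35.47 ≈ 35.5 mm.
Rainfall = ε × PW = 0.49 × 35.5 = 17.4 mm.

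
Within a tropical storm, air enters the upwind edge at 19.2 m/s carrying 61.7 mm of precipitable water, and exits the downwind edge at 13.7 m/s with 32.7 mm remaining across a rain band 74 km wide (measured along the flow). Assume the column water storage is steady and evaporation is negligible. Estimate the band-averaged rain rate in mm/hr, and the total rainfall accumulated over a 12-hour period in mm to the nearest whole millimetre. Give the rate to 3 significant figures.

Column moisture flux per unit crosswind length is F = V × PW.
Inflow: F_in = 19.2 × 61.7 = 1184.64 mm·m/s
Outflow: F_out = 13.7 × 32.7 = 447.99 mm·m/s
Steady-state rate R = (F_in − F_out)/L = (1184.64 − 447.99) / 74000 m = 9.955e-03 mm/s.
R = 9.955e-03 × 3600 = 35.8 mm/hr.
Over 12 h: total = 35.8 × 12 = 429.6 ≈ 430 mm.

R ≈ 35.8 mm/hr; total ≈ 430 mm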